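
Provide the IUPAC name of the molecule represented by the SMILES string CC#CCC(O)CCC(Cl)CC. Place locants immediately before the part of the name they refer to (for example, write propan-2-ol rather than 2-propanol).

Counting along the main chain through the –OH group and the multiple bond gives 10 carbons: the parent is decane.
The highest-priority functional group is an alcohol (–OH), so the name ends in -ol.
There is one C≡C triple bond, indicated by the ending -yne.
Number the chain so that numbering from this end puts the hydroxyl group at C-5 rather than C-6.
That gives the hydroxyl at C-5; the triple bond between C-2 and C-3; a chloro group at C-8.
Assembling the pieces gives 8-chlorodec-2-yn-5-ol.

8-chlorodec-2-yn-5-ol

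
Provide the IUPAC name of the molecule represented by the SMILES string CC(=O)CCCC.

Counting along the main chain through the carbonyl gives 6 carbons: the parent is hexane.
A ketone (C=O on an internal carbon) is the principal characteristic group, giving the suffix -one.
Choose the numbering such that numbering from this end puts the carbonyl group at C-2 rather than C-5.
This places the carbonyl at C-2.
The name is hexan-2-one.

hexan-2-one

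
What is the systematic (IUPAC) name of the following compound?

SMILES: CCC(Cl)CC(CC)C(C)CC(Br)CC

The longest continuous carbon chain has 10 atoms, so the parent hydride is decane.
The numbering direction is chosen so that the locant sets are identical either way, so the alphabetically earlier bromo substituent takes the lower locant (3 rather than 8).
With this numbering: a bromo group at C-3; a chloro group at C-8; an ethyl group at C-6; a methyl group at C-5.
The substituents are ordered alphabetically, ignoring any di-/tri- multipliers.
Putting it together: 3-bromo-8-chloro-6-ethyl-5-methyldecane.

3-bromo-8-chloro-6-ethyl-5-methyldecane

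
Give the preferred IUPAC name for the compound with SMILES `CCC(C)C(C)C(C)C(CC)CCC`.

6-ethyl-3,4,5-trimethylnonane

The longest carbon chain is 9 atoms: the parent is nonane.
Choose the numbering such that the substituent locant set {3,4,5,6} is lower than {4,5,6,7} at the first point of difference.
That gives an ethyl group at C-6; methyl groups at C-3 and C-4 and C-5.
The substituents are ordered alphabetically, ignoring any di-/tri- multipliers.
The name is 6-ethyl-3,4,5-trimethylnonane.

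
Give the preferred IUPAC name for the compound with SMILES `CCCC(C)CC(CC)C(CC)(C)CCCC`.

6,7-diethyl-4,7-dimethylundecane

The longest continuous carbon chain has 11 atoms, so the parent hydride is undecane.
Number the chain so that the substituent locant set {4,6,7,7} is lower than {5,5,6,8} at the first point of difference.
That gives ethyl groups at C-6 and C-7; methyl groups at C-4 and C-7.
Prefixes are listed alphabetically: ethyl, methyl.
Putting it together: 6,7-diethyl-4,7-dimethylundecane.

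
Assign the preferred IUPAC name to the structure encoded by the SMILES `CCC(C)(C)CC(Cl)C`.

The longest continuous carbon chain has 6 atoms, so the parent hydride is hexane.
Number the chain so that the substituent locant set {2,4,4} is lower than {3,3,5} at the first point of difference.
That gives a chloro group at C-2; two methyl groups at C-4.
The substituents are ordered alphabetically, ignoring any di-/tri- multipliers.
Assembling the pieces gives 2-chloro-4,4-dimethylhexane.

2-chloro-4,4-dimethylhexane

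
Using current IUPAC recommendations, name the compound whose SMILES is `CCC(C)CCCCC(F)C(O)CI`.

3-fluoro-1-iodo-8-methyldecan-2-ol

The longest chain bearing the –OH group is 10 carbons long (decane).
The highest-priority functional group is an alcohol (–OH), so the name ends in -ol.
Number the chain so that numbering from this end puts the hydroxyl group at C-2 rather than C-9.
This places the hydroxyl at C-2; a fluoro group at C-3; an iodo group at C-1; a methyl group at C-8.
Prefixes are listed alphabetically: fluoro, iodo, methyl.
The name is 3-fluoro-1-iodo-8-methyldecan-2-ol.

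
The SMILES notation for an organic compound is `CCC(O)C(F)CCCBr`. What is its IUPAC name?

7-bromo-4-fluoroheptan-3-ol

The longest chain bearing the –OH group is 7 carbons long (heptane).
An alcohol (–OH) is the principal characteristic group, giving the suffix -ol.
Choose the numbering such that numbering from this end puts the hydroxyl group at C-3 rather than C-5.
With this numbering: the hydroxyl at C-3; a bromo group at C-7; a fluoro group at C-4.
Substituent prefixes are cited in alphabetical order (multiplying prefixes like di-/tri- are ignored for ordering).
Assembling the pieces gives 7-bromo-4-fluoroheptan-3-ol.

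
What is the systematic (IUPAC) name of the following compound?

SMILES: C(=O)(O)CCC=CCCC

The longest carbon chain that includes the –COOH group and the multiple bond has 8 carbons, so the parent hydride is octane.
The principal characteristic group is a carboxylic acid (terminal –COOH), named with the suffix -oic acid.
There is one C=C double bond, indicated by the ending -ene.
Number the chain so that the carboxylic acid carbon is C-1 by definition.
This places the double bond between C-4 and C-5.
The name is oct-4-enoic acid.

oct-4-enoic acid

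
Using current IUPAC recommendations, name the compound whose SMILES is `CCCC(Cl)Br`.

The parent chain contains 4 carbons (butane).
Choose the numbering such that the substituent locant set {1,1} is lower than {4,4} at the first point of difference.
That gives a bromo group at C-1; a chloro group at C-1.
Substituent prefixes are cited in alphabetical order (multiplying prefixes like di-/tri- are ignored for ordering).
Assembling the pieces gives 1-bromo-1-chlorobutane.

1-bromo-1-chlorobutane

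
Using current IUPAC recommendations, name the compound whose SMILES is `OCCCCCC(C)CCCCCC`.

6-methyldodecan-1-ol

The longest chain bearing the –OH group is 12 carbons long (dodecane).
An alcohol (–OH) is the principal characteristic group, giving the suffix -ol.
Number the chain so that numbering from this end puts the hydroxyl group at C-1 rather than C-12.
With this numbering: the hydroxyl at C-1; a methyl group at C-6.
The name is 6-methyldodecan-1-ol.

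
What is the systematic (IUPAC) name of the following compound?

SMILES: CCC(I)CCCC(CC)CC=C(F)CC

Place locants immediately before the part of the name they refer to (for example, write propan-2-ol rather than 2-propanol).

6-ethyl-3-fluoro-10-iodododec-3-ene

The longest chain bearing the multiple bond is 12 carbons long (dodecane).
The chain contains a C=C double bond, so the unsaturation ending is -ene.
The numbering direction is chosen so that numbering from this end puts the double bond at C-3 rather than C-9.
That gives the double bond between C-3 and C-4; an ethyl group at C-6; a fluoro group at C-3; an iodo group at C-10.
Substituent prefixes are cited in alphabetical order (multiplying prefixes like di-/tri- are ignored for ordering).
Assembling the pieces gives 6-ethyl-3-fluoro-10-iodododec-3-ene.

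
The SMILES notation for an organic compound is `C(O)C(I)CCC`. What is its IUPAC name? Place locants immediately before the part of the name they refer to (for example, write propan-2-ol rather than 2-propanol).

The longest chain bearing the –OH group is 5 carbons long (pentane).
An alcohol (–OH) is the principal characteristic group, giving the suffix -ol.
The numbering direction is chosen so that numbering from this end puts the hydroxyl group at C-1 rather than C-5.
This places the hydroxyl at C-1; an iodo group at C-2.
Putting it together: 2-iodopentan-1-ol.

2-iodopentan-1-ol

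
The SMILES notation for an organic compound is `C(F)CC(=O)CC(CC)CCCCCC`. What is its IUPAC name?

5-ethyl-1-fluoroundecan-3-one

Counting along the main chain through the carbonyl gives 11 carbons: the parent is undecane.
The principal characteristic group is a ketone (C=O on an internal carbon), named with the suffix -one.
Choose the numbering such that numbering from this end puts the carbonyl group at C-3 rather than C-9.
With this numbering: the carbonyl at C-3; an ethyl group at C-5; a fluoro group at C-1.
Prefixes are listed alphabetically: ethyl, fluoro.
Assembling the pieces gives 5-ethyl-1-fluoroundecan-3-one.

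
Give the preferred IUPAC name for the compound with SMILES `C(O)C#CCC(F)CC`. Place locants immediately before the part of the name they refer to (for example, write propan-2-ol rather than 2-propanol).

The longest chain bearing the –OH group and the multiple bond is 7 carbons long (heptane).
The highest-priority functional group is an alcohol (–OH), so the name ends in -ol.
The chain contains a C≡C triple bond, so the unsaturation ending is -yne.
The numbering direction is chosen so that numbering from this end puts the hydroxyl group at C-1 rather than C-7.
This places the hydroxyl at C-1; the triple bond between C-2 and C-3; a fluoro group at C-5.
The name is 5-fluorohept-2-yn-1-ol.

5-fluorohept-2-yn-1-ol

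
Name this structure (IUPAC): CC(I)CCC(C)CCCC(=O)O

The longest carbon chain that includes the –COOH group has 9 carbons, so the parent hydride is nonane.
A carboxylic acid (terminal –COOH) is the principal characteristic group, giving the suffix -oic acid.
Number the chain so that the carboxylic acid carbon is C-1 by definition.
With this numbering: an iodo group at C-8; a methyl group at C-5.
The substituents are ordered alphabetically, ignoring any di-/tri- multipliers.
The name is 8-iodo-5-methylnonanoic acid.

8-iodo-5-methylnonanoic acid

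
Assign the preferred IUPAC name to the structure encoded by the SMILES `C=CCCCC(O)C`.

hept-6-en-2-ol

Counting along the main chain through the –OH group and the multiple bond gives 7 carbons: the parent is heptane.
The highest-priority functional group is an alcohol (–OH), so the name ends in -ol.
There is one C=C double bond, indicated by the ending -ene.
Number the chain so that numbering from this end puts the hydroxyl group at C-2 rather than C-6.
That gives the hydroxyl at C-2; the double bond between C-6 and C-7.
The name is hept-6-en-2-ol.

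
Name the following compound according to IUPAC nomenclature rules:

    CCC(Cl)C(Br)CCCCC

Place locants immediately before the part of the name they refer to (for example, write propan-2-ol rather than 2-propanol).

4-bromo-3-chlorononane

The parent chain contains 9 carbons (nonane).
Number the chain so that the substituent locant set {3,4} is lower than {6,7} at the first point of difference.
With this numbering: a bromo group at C-4; a chloro group at C-3.
The substituents are ordered alphabetically, ignoring any di-/tri- multipliers.
Putting it together: 4-bromo-3-chlorononane.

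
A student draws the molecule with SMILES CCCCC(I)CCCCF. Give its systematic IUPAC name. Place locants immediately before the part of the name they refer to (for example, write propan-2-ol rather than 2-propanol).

1-fluoro-5-iodononane

The longest carbon chain is 9 atoms: the parent is nonane.
Choose the numbering such that the substituent locant set {1,5} is lower than {5,9} at the first point of difference.
With this numbering: a fluoro group at C-1; an iodo group at C-5.
Prefixes are listed alphabetically: fluoro, iodo.
Assembling the pieces gives 1-fluoro-5-iodononane.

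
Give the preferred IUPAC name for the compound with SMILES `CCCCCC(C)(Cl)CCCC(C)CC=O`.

The longest carbon chain that includes the –CHO group has 12 carbons, so the parent hydride is dodecane.
An aldehyde (terminal –CHO) is the principal characteristic group, giving the suffix -al.
The numbering direction is chosen so that the aldehyde carbon is C-1 by definition.
That gives a chloro group at C-7; methyl groups at C-3 and C-7.
The substituents are ordered alphabetically, ignoring any di-/tri- multipliers.
Putting it together: 7-chloro-3,7-dimethyldodecanal.

7-chloro-3,7-dimethyldodecanal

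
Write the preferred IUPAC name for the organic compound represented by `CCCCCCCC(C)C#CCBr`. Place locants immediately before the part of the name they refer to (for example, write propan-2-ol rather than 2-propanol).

1-bromo-4-methylundec-2-yne

The longest chain bearing the multiple bond is 11 carbons long (undecane).
A C≡C triple bond in the chain gives the infix -yne-.
Choose the numbering such that numbering from this end puts the triple bond at C-2 rather than C-9.
This places the triple bond between C-2 and C-3; a bromo group at C-1; a methyl group at C-4.
Prefixes are listed alphabetically: bromo, methyl.
The name is 1-bromo-4-methylundec-2-yne.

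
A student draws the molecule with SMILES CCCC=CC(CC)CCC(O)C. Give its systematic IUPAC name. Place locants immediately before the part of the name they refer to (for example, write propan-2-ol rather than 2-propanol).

5-ethyldec-6-en-2-ol

The longest chain bearing the –OH group and the multiple bond is 10 carbons long (decane).
The highest-priority functional group is an alcohol (–OH), so the name ends in -ol.
There is one C=C double bond, indicated by the ending -ene.
Number the chain so that numbering from this end puts the hydroxyl group at C-2 rather than C-9.
This places the hydroxyl at C-2; the double bond between C-6 and C-7; an ethyl group at C-5.
Putting it together: 5-ethyldec-6-en-2-ol.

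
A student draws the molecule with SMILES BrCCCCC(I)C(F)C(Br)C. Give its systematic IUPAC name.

The longest continuous carbon chain has 8 atoms, so the parent hydride is octane.
Choose the numbering such that the substituent locant set {1,5,6,7} is lower than {2,3,4,8} at the first point of difference.
With this numbering: bromo groups at C-1 and C-7; a fluoro group at C-6; an iodo group at C-5.
The substituents are ordered alphabetically, ignoring any di-/tri- multipliers.
The name is 1,7-dibromo-6-fluoro-5-iodooctane.

1,7-dibromo-6-fluoro-5-iodooctane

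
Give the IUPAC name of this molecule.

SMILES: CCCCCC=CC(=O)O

oct-2-enoic acid

The longest chain bearing the –COOH group and the multiple bond is 8 carbons long (octane).
The principal characteristic group is a carboxylic acid (terminal –COOH), named with the suffix -oic acid.
A C=C double bond in the chain gives the infix -ene-.
The numbering direction is chosen so that the carboxylic acid carbon is C-1 by definition.
With this numbering: the double bond between C-2 and C-3.
Putting it together: oct-2-enoic acid.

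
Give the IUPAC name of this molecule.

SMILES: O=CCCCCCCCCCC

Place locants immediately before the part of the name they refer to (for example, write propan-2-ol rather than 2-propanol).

undecanal

The longest carbon chain that includes the –CHO group has 11 carbons, so the parent hydride is undecane.
The principal characteristic group is an aldehyde (terminal –CHO), named with the suffix -al.
Number the chain so that the aldehyde carbon is C-1 by definition.
The name is undecanal.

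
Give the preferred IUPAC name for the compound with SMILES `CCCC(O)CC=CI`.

1-iodohept-1-en-4-ol

The longest chain bearing the –OH group and the multiple bond is 7 carbons long (heptane).
The highest-priority functional group is an alcohol (–OH), so the name ends in -ol.
There is one C=C double bond, indicated by the ending -ene.
The numbering direction is chosen so that numbering from this end puts the double bond at C-1 rather than C-6.
This places the hydroxyl at C-4; the double bond between C-1 and C-2; an iodo group at C-1.
The name is 1-iodohept-1-en-4-ol.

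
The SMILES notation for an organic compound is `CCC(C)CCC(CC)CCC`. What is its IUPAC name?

6-ethyl-3-methylnonane

The longest carbon chain is 9 atoms: the parent is nonane.
Number the chain so that the substituent locant set {3,6} is lower than {4,7} at the first point of difference.
That gives an ethyl group at C-6; a methyl group at C-3.
The substituents are ordered alphabetically, ignoring any di-/tri- multipliers.
Assembling the pieces gives 6-ethyl-3-methylnonane.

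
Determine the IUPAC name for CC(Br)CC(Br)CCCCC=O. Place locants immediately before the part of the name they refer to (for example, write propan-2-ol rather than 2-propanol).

Counting along the main chain through the –CHO group gives 9 carbons: the parent is nonane.
An aldehyde (terminal –CHO) is the principal characteristic group, giving the suffix -al.
Choose the numbering such that the aldehyde carbon is C-1 by definition.
That gives bromo groups at C-6 and C-8.
Putting it together: 6,8-dibromononanal.

6,8-dibromononanal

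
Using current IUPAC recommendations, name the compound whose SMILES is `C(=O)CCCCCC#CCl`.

The longest chain bearing the –CHO group and the multiple bond is 8 carbons long (octane).
An aldehyde (terminal –CHO) is the principal characteristic group, giving the suffix -al.
A C≡C triple bond in the chain gives the infix -yne-.
The numbering direction is chosen so that the aldehyde carbon is C-1 by definition.
With this numbering: the triple bond between C-7 and C-8; a chloro group at C-8.
The name is 8-chlorooct-7-ynal.

8-chlorooct-7-ynal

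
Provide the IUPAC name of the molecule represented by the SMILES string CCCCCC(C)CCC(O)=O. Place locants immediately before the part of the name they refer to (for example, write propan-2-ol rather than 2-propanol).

4-methylnonanoic acid

The longest chain bearing the –COOH group is 9 carbons long (nonane).
The highest-priority functional group is a carboxylic acid (terminal –COOH), so the name ends in -oic acid.
Number the chain so that the carboxylic acid carbon is C-1 by definition.
That gives a methyl group at C-4.
Assembling the pieces gives 4-methylnonanoic acid.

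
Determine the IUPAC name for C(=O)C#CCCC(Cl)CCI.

Counting along the main chain through the –CHO group and the multiple bond gives 8 carbons: the parent is octane.
The principal characteristic group is an aldehyde (terminal –CHO), named with the suffix -al.
There is one C≡C triple bond, indicated by the ending -yne.
The numbering direction is chosen so that the aldehyde carbon is C-1 by definition.
This places the triple bond between C-2 and C-3; a chloro group at C-6; an iodo group at C-8.
Substituent prefixes are cited in alphabetical order (multiplying prefixes like di-/tri- are ignored for ordering).
The name is 6-chloro-8-iodooct-2-ynal.

6-chloro-8-iodooct-2-ynal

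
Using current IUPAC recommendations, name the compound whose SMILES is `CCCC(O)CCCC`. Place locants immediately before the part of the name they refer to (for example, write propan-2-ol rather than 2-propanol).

The longest chain bearing the –OH group is 8 carbons long (octane).
The principal characteristic group is an alcohol (–OH), named with the suffix -ol.
The numbering direction is chosen so that numbering from this end puts the hydroxyl group at C-4 rather than C-5.
That gives the hydroxyl at C-4.
Assembling the pieces gives octan-4-ol.

octan-4-ol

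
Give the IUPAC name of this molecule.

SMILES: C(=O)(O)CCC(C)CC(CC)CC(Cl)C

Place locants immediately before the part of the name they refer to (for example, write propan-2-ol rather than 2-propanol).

8-chloro-6-ethyl-4-methylnonanoic acid

The longest chain bearing the –COOH group is 9 carbons long (nonane).
A carboxylic acid (terminal –COOH) is the principal characteristic group, giving the suffix -oic acid.
Choose the numbering such that the carboxylic acid carbon is C-1 by definition.
This places a chloro group at C-8; an ethyl group at C-6; a methyl group at C-4.
The substituents are ordered alphabetically, ignoring any di-/tri- multipliers.
The name is 8-chloro-6-ethyl-4-methylnonanoic acid.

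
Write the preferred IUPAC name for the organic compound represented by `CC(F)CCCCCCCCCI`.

10-fluoro-1-iodoundecane

The parent chain contains 11 carbons (undecane).
The numbering direction is chosen so that the substituent locant set {1,10} is lower than {2,11} at the first point of difference.
That gives a fluoro group at C-10; an iodo group at C-1.
The substituents are ordered alphabetically, ignoring any di-/tri- multipliers.
Putting it together: 10-fluoro-1-iodoundecane.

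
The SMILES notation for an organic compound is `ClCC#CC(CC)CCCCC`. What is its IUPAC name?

1-chloro-4-ethylnon-2-yne

Counting along the main chain through the multiple bond gives 9 carbons: the parent is nonane.
A C≡C triple bond in the chain gives the infix -yne-.
Number the chain so that numbering from this end puts the triple bond at C-2 rather than C-7.
With this numbering: the triple bond between C-2 and C-3; a chloro group at C-1; an ethyl group at C-4.
Substituent prefixes are cited in alphabetical order (multiplying prefixes like di-/tri- are ignored for ordering).
The name is 1-chloro-4-ethylnon-2-yne.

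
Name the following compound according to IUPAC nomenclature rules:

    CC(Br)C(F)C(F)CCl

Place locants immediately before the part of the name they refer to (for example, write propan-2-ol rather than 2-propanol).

The longest continuous carbon chain has 5 atoms, so the parent hydride is pentane.
The numbering direction is chosen so that the substituent locant set {1,2,3,4} is lower than {2,3,4,5} at the first point of difference.
That gives a bromo group at C-4; a chloro group at C-1; fluoro groups at C-2 and C-3.
The substituents are ordered alphabetically, ignoring any di-/tri- multipliers.
Putting it together: 4-bromo-1-chloro-2,3-difluoropentane.

4-bromo-1-chloro-2,3-difluoropentane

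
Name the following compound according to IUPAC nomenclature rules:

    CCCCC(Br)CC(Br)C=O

2,4-dibromooctanal

The longest carbon chain that includes the –CHO group has 8 carbons, so the parent hydride is octane.
The principal characteristic group is an aldehyde (terminal –CHO), named with the suffix -al.
Number the chain so that the aldehyde carbon is C-1 by definition.
With this numbering: bromo groups at C-2 and C-4.
The name is 2,4-dibromooctanal.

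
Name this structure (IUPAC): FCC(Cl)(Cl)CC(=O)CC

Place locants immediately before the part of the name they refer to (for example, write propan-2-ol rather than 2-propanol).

Counting along the main chain through the carbonyl gives 6 carbons: the parent is hexane.
The principal characteristic group is a ketone (C=O on an internal carbon), named with the suffix -one.
The numbering direction is chosen so that numbering from this end puts the carbonyl group at C-3 rather than C-4.
This places the carbonyl at C-3; two chloro groups at C-5; a fluoro group at C-6.
The substituents are ordered alphabetically, ignoring any di-/tri- multipliers.
Assembling the pieces gives 5,5-dichloro-6-fluorohexan-3-one.

5,5-dichloro-6-fluorohexan-3-one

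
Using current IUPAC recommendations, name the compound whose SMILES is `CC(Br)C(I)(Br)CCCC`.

2,3-dibromo-3-iodoheptane

The longest continuous carbon chain has 7 atoms, so the parent hydride is heptane.
Number the chain so that the substituent locant set {2,3,3} is lower than {5,5,6} at the first point of difference.
That gives bromo groups at C-2 and C-3; an iodo group at C-3.
Substituent prefixes are cited in alphabetical order (multiplying prefixes like di-/tri- are ignored for ordering).
The name is 2,3-dibromo-3-iodoheptane.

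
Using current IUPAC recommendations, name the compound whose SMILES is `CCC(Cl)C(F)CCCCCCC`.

3-chloro-4-fluoroundecane

The longest carbon chain is 11 atoms: the parent is undecane.
The numbering direction is chosen so that the substituent locant set {3,4} is lower than {8,9} at the first point of difference.
That gives a chloro group at C-3; a fluoro group at C-4.
The substituents are ordered alphabetically, ignoring any di-/tri- multipliers.
Putting it together: 3-chloro-4-fluoroundecane.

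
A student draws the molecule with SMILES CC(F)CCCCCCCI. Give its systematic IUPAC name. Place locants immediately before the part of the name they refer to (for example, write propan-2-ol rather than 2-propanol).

8-fluoro-1-iodononane

The parent chain contains 9 carbons (nonane).
Number the chain so that the substituent locant set {1,8} is lower than {2,9} at the first point of difference.
This places a fluoro group at C-8; an iodo group at C-1.
Prefixes are listed alphabetically: fluoro, iodo.
Putting it together: 8-fluoro-1-iodononane.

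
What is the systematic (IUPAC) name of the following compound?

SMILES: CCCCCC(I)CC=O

The longest carbon chain that includes the –CHO group has 8 carbons, so the parent hydride is octane.
The highest-priority functional group is an aldehyde (terminal –CHO), so the name ends in -al.
Choose the numbering such that the aldehyde carbon is C-1 by definition.
With this numbering: an iodo group at C-3.
The name is 3-iodooctanal.

3-iodooctanal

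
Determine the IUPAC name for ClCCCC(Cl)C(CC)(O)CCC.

5,8-dichloro-4-ethyloctan-4-ol

The longest carbon chain that includes the –OH group has 8 carbons, so the parent hydride is octane.
An alcohol (–OH) is the principal characteristic group, giving the suffix -ol.
Choose the numbering such that numbering from this end puts the hydroxyl group at C-4 rather than C-5.
This places the hydroxyl at C-4; chloro groups at C-5 and C-8; an ethyl group at C-4.
Prefixes are listed alphabetically: chloro, ethyl.
The name is 5,8-dichloro-4-ethyloctan-4-ol.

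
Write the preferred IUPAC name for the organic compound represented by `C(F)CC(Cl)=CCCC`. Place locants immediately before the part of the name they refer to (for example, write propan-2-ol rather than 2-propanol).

The longest carbon chain that includes the multiple bond has 7 carbons, so the parent hydride is heptane.
The chain contains a C=C double bond, so the unsaturation ending is -ene.
The numbering direction is chosen so that numbering from this end puts the double bond at C-3 rather than C-4.
This places the double bond between C-3 and C-4; a chloro group at C-3; a fluoro group at C-1.
Prefixes are listed alphabetically: chloro, fluoro.
Assembling the pieces gives 3-chloro-1-fluorohept-3-ene.

3-chloro-1-fluorohept-3-ene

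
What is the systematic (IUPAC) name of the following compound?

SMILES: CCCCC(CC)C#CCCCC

7-ethylundec-5-yne

The longest chain bearing the multiple bond is 11 carbons long (undecane).
The chain contains a C≡C triple bond, so the unsaturation ending is -yne.
Number the chain so that numbering from this end puts the triple bond at C-5 rather than C-6.
With this numbering: the triple bond between C-5 and C-6; an ethyl group at C-7.
Putting it together: 7-ethylundec-5-yne.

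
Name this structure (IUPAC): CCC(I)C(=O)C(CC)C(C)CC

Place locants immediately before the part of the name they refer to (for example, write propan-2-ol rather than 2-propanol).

The longest carbon chain that includes the carbonyl has 8 carbons, so the parent hydride is octane.
The highest-priority functional group is a ketone (C=O on an internal carbon), so the name ends in -one.
Number the chain so that numbering from this end puts the carbonyl group at C-4 rather than C-5.
This places the carbonyl at C-4; an ethyl group at C-5; an iodo group at C-3; a methyl group at C-6.
Substituent prefixes are cited in alphabetical order (multiplying prefixes like di-/tri- are ignored for ordering).
The name is 5-ethyl-3-iodo-6-methyloctan-4-one.

5-ethyl-3-iodo-6-methyloctan-4-one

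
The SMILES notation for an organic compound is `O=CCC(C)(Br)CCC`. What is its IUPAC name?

3-bromo-3-methylhexanal

The longest chain bearing the –CHO group is 6 carbons long (hexane).
An aldehyde (terminal –CHO) is the principal characteristic group, giving the suffix -al.
Choose the numbering such that the aldehyde carbon is C-1 by definition.
With this numbering: a bromo group at C-3; a methyl group at C-3.
Prefixes are listed alphabetically: bromo, methyl.
Putting it together: 3-bromo-3-methylhexanal.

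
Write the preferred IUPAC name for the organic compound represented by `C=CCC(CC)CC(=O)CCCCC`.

The longest chain bearing the carbonyl and the multiple bond is 11 carbons long (undecane).
The highest-priority functional group is a ketone (C=O on an internal carbon), so the name ends in -one.
There is one C=C double bond, indicated by the ending -ene.
Number the chain so that numbering from this end puts the double bond at C-1 rather than C-10.
This places the carbonyl at C-6; the double bond between C-1 and C-2; an ethyl group at C-4.
The name is 4-ethylundec-1-en-6-one.

4-ethylundec-1-en-6-one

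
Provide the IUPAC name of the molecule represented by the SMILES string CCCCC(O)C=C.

hept-1-en-3-ol

The longest chain bearing the –OH group and the multiple bond is 7 carbons long (heptane).
An alcohol (–OH) is the principal characteristic group, giving the suffix -ol.
The chain contains a C=C double bond, so the unsaturation ending is -ene.
The numbering direction is chosen so that numbering from this end puts the hydroxyl group at C-3 rather than C-5.
This places the hydroxyl at C-3; the double bond between C-1 and C-2.
Putting it together: hept-1-en-3-ol.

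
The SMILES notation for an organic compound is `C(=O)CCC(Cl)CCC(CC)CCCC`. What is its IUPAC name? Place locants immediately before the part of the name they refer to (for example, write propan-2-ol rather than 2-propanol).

4-chloro-7-ethylundecanal

The longest chain bearing the –CHO group is 11 carbons long (undecane).
The principal characteristic group is an aldehyde (terminal –CHO), named with the suffix -al.
Number the chain so that the aldehyde carbon is C-1 by definition.
This places a chloro group at C-4; an ethyl group at C-7.
Substituent prefixes are cited in alphabetical order (multiplying prefixes like di-/tri- are ignored for ordering).
Assembling the pieces gives 4-chloro-7-ethylundecanal.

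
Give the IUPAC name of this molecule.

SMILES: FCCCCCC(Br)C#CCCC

6-bromo-11-fluoroundec-4-yne

The longest chain bearing the multiple bond is 11 carbons long (undecane).
There is one C≡C triple bond, indicated by the ending -yne.
Choose the numbering such that numbering from this end puts the triple bond at C-4 rather than C-7.
That gives the triple bond between C-4 and C-5; a bromo group at C-6; a fluoro group at C-11.
The substituents are ordered alphabetically, ignoring any di-/tri- multipliers.
Putting it together: 6-bromo-11-fluoroundec-4-yne.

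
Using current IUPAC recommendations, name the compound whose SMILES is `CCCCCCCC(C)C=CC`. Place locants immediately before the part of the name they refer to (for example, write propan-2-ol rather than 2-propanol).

4-methylundec-2-ene

The longest chain bearing the multiple bond is 11 carbons long (undecane).
The chain contains a C=C double bond, so the unsaturation ending is -ene.
The numbering direction is chosen so that numbering from this end puts the double bond at C-2 rather than C-9.
With this numbering: the double bond between C-2 and C-3; a methyl group at C-4.
Assembling the pieces gives 4-methylundec-2-ene.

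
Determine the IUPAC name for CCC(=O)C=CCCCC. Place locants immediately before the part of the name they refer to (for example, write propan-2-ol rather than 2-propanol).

The longest chain bearing the carbonyl and the multiple bond is 9 carbons long (nonane).
The highest-priority functional group is a ketone (C=O on an internal carbon), so the name ends in -one.
There is one C=C double bond, indicated by the ending -ene.
The numbering direction is chosen so that numbering from this end puts the carbonyl group at C-3 rather than C-7.
This places the carbonyl at C-3; the double bond between C-4 and C-5.
Putting it together: non-4-en-3-one.

non-4-en-3-one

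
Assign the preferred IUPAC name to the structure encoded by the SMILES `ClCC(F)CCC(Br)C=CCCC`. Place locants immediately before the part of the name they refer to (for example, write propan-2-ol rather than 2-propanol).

6-bromo-10-chloro-9-fluorodec-4-ene

The longest chain bearing the multiple bond is 10 carbons long (decane).
There is one C=C double bond, indicated by the ending -ene.
The numbering direction is chosen so that numbering from this end puts the double bond at C-4 rather than C-6.
That gives the double bond between C-4 and C-5; a bromo group at C-6; a chloro group at C-10; a fluoro group at C-9.
Prefixes are listed alphabetically: bromo, chloro, fluoro.
Assembling the pieces gives 6-bromo-10-chloro-9-fluorodec-4-ene.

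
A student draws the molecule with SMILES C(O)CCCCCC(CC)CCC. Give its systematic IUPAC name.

The longest carbon chain that includes the –OH group has 10 carbons, so the parent hydride is decane.
The principal characteristic group is an alcohol (–OH), named with the suffix -ol.
Choose the numbering such that numbering from this end puts the hydroxyl group at C-1 rather than C-10.
With this numbering: the hydroxyl at C-1; an ethyl group at C-7.
Assembling the pieces gives 7-ethyldecan-1-ol.

7-ethyldecan-1-ol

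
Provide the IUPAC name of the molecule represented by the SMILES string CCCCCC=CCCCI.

Counting along the main chain through the multiple bond gives 10 carbons: the parent is decane.
The chain contains a C=C double bond, so the unsaturation ending is -ene.
Choose the numbering such that numbering from this end puts the double bond at C-4 rather than C-6.
This places the double bond between C-4 and C-5; an iodo group at C-1.
Putting it together: 1-iododec-4-ene.

1-iododec-4-ene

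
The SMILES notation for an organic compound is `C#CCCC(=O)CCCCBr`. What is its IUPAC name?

9-bromonon-1-yn-5-one

The longest carbon chain that includes the carbonyl and the multiple bond has 9 carbons, so the parent hydride is nonane.
A ketone (C=O on an internal carbon) is the principal characteristic group, giving the suffix -one.
There is one C≡C triple bond, indicated by the ending -yne.
The numbering direction is chosen so that numbering from this end puts the triple bond at C-1 rather than C-8.
This places the carbonyl at C-5; the triple bond between C-1 and C-2; a bromo group at C-9.
The name is 9-bromonon-1-yn-5-one.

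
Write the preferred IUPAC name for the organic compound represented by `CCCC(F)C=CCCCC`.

The longest chain bearing the multiple bond is 10 carbons long (decane).
There is one C=C double bond, indicated by the ending -ene.
Number the chain so that the substituent locant set {4} is lower than {7} at the first point of difference.
That gives the double bond between C-5 and C-6; a fluoro group at C-4.
Assembling the pieces gives 4-fluorodec-5-ene.

4-fluorodec-5-ene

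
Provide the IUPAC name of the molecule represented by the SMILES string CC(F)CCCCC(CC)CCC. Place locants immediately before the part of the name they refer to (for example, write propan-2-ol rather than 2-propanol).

The longest continuous carbon chain has 10 atoms, so the parent hydride is decane.
The numbering direction is chosen so that the substituent locant set {2,7} is lower than {4,9} at the first point of difference.
That gives an ethyl group at C-7; a fluoro group at C-2.
Prefixes are listed alphabetically: ethyl, fluoro.
The name is 7-ethyl-2-fluorodecane.

7-ethyl-2-fluorodecane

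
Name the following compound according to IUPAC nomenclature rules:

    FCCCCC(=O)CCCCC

Counting along the main chain through the carbonyl gives 10 carbons: the parent is decane.
A ketone (C=O on an internal carbon) is the principal characteristic group, giving the suffix -one.
Choose the numbering such that numbering from this end puts the carbonyl group at C-5 rather than C-6.
This places the carbonyl at C-5; a fluoro group at C-1.
Putting it together: 1-fluorodecan-5-one.

1-fluorodecan-5-one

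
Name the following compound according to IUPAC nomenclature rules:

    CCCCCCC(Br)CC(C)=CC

The longest chain bearing the multiple bond is 11 carbons long (undecane).
The chain contains a C=C double bond, so the unsaturation ending is -ene.
Choose the numbering such that numbering from this end puts the double bond at C-2 rather than C-9.
This places the double bond between C-2 and C-3; a bromo group at C-5; a methyl group at C-3.
The substituents are ordered alphabetically, ignoring any di-/tri- multipliers.
Putting it together: 5-bromo-3-methylundec-2-ene.

5-bromo-3-methylundec-2-ene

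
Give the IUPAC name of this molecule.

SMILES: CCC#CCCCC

oct-3-yne

The longest carbon chain that includes the multiple bond has 8 carbons, so the parent hydride is octane.
A C≡C triple bond in the chain gives the infix -yne-.
The numbering direction is chosen so that numbering from this end puts the triple bond at C-3 rather than C-5.
With this numbering: the triple bond between C-3 and C-4.
Assembling the pieces gives oct-3-yne.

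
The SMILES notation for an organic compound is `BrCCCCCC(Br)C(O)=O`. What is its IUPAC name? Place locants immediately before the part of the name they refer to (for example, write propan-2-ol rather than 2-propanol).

2,7-dibromoheptanoic acid

The longest chain bearing the –COOH group is 7 carbons long (heptane).
The principal characteristic group is a carboxylic acid (terminal –COOH), named with the suffix -oic acid.
Number the chain so that the carboxylic acid carbon is C-1 by definition.
This places bromo groups at C-2 and C-7.
Putting it together: 2,7-dibromoheptanoic acid.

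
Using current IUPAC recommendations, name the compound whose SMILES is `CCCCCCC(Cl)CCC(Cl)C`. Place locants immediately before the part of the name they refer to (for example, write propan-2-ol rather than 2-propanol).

2,5-dichloroundecane

The longest carbon chain is 11 atoms: the parent is undecane.
Choose the numbering such that the substituent locant set {2,5} is lower than {7,10} at the first point of difference.
This places chloro groups at C-2 and C-5.
Putting it together: 2,5-dichloroundecane.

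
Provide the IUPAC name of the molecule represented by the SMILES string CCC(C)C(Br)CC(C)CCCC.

4-bromo-3,6-dimethyldecane

The parent chain contains 10 carbons (decane).
The numbering direction is chosen so that the substituent locant set {3,4,6} is lower than {5,7,8} at the first point of difference.
That gives a bromo group at C-4; methyl groups at C-3 and C-6.
The substituents are ordered alphabetically, ignoring any di-/tri- multipliers.
Putting it together: 4-bromo-3,6-dimethyldecane.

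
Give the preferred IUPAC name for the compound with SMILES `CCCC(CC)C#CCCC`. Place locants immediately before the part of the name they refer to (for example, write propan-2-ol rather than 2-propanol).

The longest chain bearing the multiple bond is 9 carbons long (nonane).
A C≡C triple bond in the chain gives the infix -yne-.
Number the chain so that numbering from this end puts the triple bond at C-4 rather than C-5.
That gives the triple bond between C-4 and C-5; an ethyl group at C-6.
Putting it together: 6-ethylnon-4-yne.

6-ethylnon-4-yne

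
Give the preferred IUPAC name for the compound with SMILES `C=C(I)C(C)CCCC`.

The longest carbon chain that includes the multiple bond has 7 carbons, so the parent hydride is heptane.
The chain contains a C=C double bond, so the unsaturation ending is -ene.
Number the chain so that numbering from this end puts the double bond at C-1 rather than C-6.
This places the double bond between C-1 and C-2; an iodo group at C-2; a methyl group at C-3.
Prefixes are listed alphabetically: iodo, methyl.
Assembling the pieces gives 2-iodo-3-methylhept-1-ene.

2-iodo-3-methylhept-1-ene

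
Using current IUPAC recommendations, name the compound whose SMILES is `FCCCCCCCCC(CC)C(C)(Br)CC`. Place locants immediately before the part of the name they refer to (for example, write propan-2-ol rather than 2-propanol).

The longest continuous carbon chain has 12 atoms, so the parent hydride is dodecane.
Number the chain so that the substituent locant set {1,9,10,10} is lower than {3,3,4,12} at the first point of difference.
That gives a bromo group at C-10; an ethyl group at C-9; a fluoro group at C-1; a methyl group at C-10.
Prefixes are listed alphabetically: bromo, ethyl, fluoro, methyl.
Assembling the pieces gives 10-bromo-9-ethyl-1-fluoro-10-methyldodecane.

10-bromo-9-ethyl-1-fluoro-10-methyldodecane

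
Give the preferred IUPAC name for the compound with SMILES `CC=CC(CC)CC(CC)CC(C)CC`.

4,6-diethyl-8-methyldec-2-ene

The longest chain bearing the multiple bond is 10 carbons long (decane).
The chain contains a C=C double bond, so the unsaturation ending is -ene.
Choose the numbering such that numbering from this end puts the double bond at C-2 rather than C-8.
This places the double bond between C-2 and C-3; ethyl groups at C-4 and C-6; a methyl group at C-8.
The substituents are ordered alphabetically, ignoring any di-/tri- multipliers.
Putting it together: 4,6-diethyl-8-methyldec-2-ene.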